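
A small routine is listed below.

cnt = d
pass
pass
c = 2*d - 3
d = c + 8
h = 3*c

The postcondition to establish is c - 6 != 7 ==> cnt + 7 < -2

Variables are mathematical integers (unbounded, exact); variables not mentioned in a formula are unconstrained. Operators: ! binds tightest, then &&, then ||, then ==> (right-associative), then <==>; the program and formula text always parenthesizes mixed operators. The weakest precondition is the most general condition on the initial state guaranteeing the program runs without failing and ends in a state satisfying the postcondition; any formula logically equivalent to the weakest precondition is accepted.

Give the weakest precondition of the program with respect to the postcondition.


Working backward. After the program, the postcondition c - 6 != 7 ==> cnt + 7 < -2 must hold; in canonical form it is c != 13 ==> cnt < -9.
Before h := 3*c: c != 13 ==> cnt < -9
Before d := c + 8: c != 13 ==> cnt < -9
Before c := 2*d - 3: 2*d != 16 ==> cnt < -9
Before skip: 2*d != 16 ==> cnt < -9
Before skip: 2*d != 16 ==> cnt < -9
Before cnt := d: 2*d != 16 ==> d < -9
Answer: WP = 2*d != 16 ==> d < -9


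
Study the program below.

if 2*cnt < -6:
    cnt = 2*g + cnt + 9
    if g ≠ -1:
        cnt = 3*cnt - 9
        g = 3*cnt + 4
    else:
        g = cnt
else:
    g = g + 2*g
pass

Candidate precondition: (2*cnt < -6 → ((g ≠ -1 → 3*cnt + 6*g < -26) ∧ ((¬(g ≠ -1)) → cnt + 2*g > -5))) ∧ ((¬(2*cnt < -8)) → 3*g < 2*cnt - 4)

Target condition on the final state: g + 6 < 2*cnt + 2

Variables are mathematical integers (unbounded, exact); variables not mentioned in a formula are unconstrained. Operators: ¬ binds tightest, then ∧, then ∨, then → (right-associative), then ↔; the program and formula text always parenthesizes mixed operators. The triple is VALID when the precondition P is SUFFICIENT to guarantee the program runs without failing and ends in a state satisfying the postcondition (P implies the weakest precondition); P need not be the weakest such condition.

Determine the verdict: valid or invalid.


Working backward. After the program, the postcondition g + 6 < 2*cnt + 2 must hold; in canonical form it is g < 2*cnt - 4.
Before skip: g < 2*cnt - 4
Then branch requires (g ≠ -1 → 3*cnt + 6*g < -26) ∧ ((¬(g ≠ -1)) → cnt + 2*g > -5); else branch requires 3*g < 2*cnt - 4.
Before the if: (2*cnt < -6 → ((g ≠ -1 → 3*cnt + 6*g < -26) ∧ ((¬(g ≠ -1)) → cnt + 2*g > -5))) ∧ ((¬(2*cnt < -6)) → 3*g < 2*cnt - 4)
The weakest precondition is (2*cnt < -6 → ((g ≠ -1 → 3*cnt + 6*g < -26) ∧ ((¬(g ≠ -1)) → cnt + 2*g > -5))) ∧ ((¬(2*cnt < -6)) → 3*g < 2*cnt - 4).
Check whether (2*cnt < -6 → ((g ≠ -1 → 3*cnt + 6*g < -26) ∧ ((¬(g ≠ -1)) → cnt + 2*g > -5))) ∧ ((¬(2*cnt < -8)) → 3*g < 2*cnt - 4) implies it.
Every state satisfying the precondition satisfies the weakest precondition: the implication holds.
Answer: valid


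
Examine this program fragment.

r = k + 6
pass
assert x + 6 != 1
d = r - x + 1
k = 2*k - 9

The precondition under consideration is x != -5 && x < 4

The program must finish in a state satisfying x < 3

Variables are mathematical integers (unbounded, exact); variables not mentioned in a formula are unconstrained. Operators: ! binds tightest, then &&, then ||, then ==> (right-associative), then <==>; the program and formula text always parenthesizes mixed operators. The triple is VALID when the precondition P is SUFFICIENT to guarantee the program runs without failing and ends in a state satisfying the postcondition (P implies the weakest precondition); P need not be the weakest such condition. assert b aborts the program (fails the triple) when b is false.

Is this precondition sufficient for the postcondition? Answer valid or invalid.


Working backward. After the program, x < 3 must hold.
Before k := 2*k - 9: x < 3
Before d := r - x + 1: x < 3
Before assert x + 6 != 1: x != -5 && x < 3
Before skip: x != -5 && x < 3
Before r := k + 6: x != -5 && x < 3
The weakest precondition is x != -5 && x < 3.
Check whether x != -5 && x < 4 implies it.
Countermodel: at the initial state x = 3, the precondition holds but the weakest precondition fails.
Answer: invalid


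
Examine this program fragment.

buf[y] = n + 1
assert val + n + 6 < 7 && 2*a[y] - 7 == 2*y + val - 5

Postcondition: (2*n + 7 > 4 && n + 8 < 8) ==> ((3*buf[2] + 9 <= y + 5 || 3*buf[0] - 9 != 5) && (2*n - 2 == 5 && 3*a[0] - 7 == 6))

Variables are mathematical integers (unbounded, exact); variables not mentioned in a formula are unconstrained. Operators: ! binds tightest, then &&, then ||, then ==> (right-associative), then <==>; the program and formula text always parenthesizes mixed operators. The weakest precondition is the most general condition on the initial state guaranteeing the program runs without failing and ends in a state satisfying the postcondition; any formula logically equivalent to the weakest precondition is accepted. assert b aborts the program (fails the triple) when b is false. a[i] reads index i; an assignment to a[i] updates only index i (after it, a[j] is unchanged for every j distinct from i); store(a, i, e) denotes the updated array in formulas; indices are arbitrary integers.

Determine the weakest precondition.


Working backward. After the program, the postcondition (2*n + 7 > 4 && n + 8 < 8) ==> ((3*buf[2] + 9 <= y + 5 || 3*buf[0] - 9 != 5) && (2*n - 2 == 5 && 3*a[0] - 7 == 6)) must hold; in canonical form it is (2*n > -3 && n < 0) ==> ((3*buf[2] <= y - 4 || 3*buf[0] != 14) && 2*n == 7 && 3*a[0] == 13).
Before assert val + n + 6 < 7 && 2*a[y] - 7 == 2*y + val - 5: n + val < 1 && 2*a[y] == val + 2*y + 2 && ((2*n > -3 && n < 0) ==> ((3*buf[2] <= y - 4 || 3*buf[0] != 14) && 2*n == 7 && 3*a[0] == 13))
Before buf[y] := n + 1: n + val < 1 && 2*a[y] == val + 2*y + 2 && ((2*n > -3 && n < 0) ==> ((3*store(buf, y, n + 1)[2] <= y - 4 || 3*store(buf, y, n + 1)[0] != 14) && 2*n == 7 && 3*a[0] == 13))
Answer: WP = n + val < 1 && 2*a[y] == val + 2*y + 2 && ((2*n > -3 && n < 0) ==> ((3*store(buf, y, n + 1)[2] <= y - 4 || 3*store(buf, y, n + 1)[0] != 14) && 2*n == 7 && 3*a[0] == 13))


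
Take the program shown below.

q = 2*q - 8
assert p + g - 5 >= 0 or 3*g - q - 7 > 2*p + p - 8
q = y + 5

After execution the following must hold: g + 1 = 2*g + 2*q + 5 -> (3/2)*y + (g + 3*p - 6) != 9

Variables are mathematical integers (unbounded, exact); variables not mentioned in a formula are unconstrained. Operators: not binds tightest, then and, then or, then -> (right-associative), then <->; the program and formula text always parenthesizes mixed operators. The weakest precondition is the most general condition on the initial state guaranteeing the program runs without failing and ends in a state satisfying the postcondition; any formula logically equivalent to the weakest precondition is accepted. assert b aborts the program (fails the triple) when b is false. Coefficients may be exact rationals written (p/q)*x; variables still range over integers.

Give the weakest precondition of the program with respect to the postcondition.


Working backward. After the program, the postcondition g + 1 = 2*g + 2*q + 5 -> (3/2)*y + (g + 3*p - 6) != 9 must hold; in canonical form it is g + 2*q = -4 -> g + 3*p + (3/2)*y != 15.
Before q := y + 5: g + 2*y = -14 -> g + 3*p + (3/2)*y != 15
Before assert p + g - 5 >= 0 or 3*g - q - 7 > 2*p + p - 8: (g + p >= 5 or 3*g > 3*p + q - 1) and (g + 2*y = -14 -> g + 3*p + (3/2)*y != 15)
Before q := 2*q - 8: (g + p >= 5 or 3*g > 3*p + 2*q - 9) and (g + 2*y = -14 -> g + 3*p + (3/2)*y != 15)
Answer: WP = (g + p >= 5 or 3*g > 3*p + 2*q - 9) and (g + 2*y = -14 -> g + 3*p + (3/2)*y != 15)


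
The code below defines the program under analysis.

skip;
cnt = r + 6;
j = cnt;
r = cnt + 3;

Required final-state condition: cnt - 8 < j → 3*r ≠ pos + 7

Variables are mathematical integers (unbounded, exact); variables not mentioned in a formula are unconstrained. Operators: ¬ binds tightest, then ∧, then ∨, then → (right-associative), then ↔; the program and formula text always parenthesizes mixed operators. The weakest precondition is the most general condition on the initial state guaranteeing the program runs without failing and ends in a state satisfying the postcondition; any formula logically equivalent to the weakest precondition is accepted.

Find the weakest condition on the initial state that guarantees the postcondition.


Working backward. After the program, the postcondition cnt - 8 < j → 3*r ≠ pos + 7 must hold; in canonical form it is cnt < j + 8 → 3*r ≠ pos + 7.
Before r := cnt + 3: cnt < j + 8 → 3*cnt ≠ pos - 2
Before j := cnt: 3*cnt ≠ pos - 2
Before cnt := r + 6: 3*r ≠ pos - 20
Before skip: 3*r ≠ pos - 20
Answer: WP = 3*r ≠ pos - 20


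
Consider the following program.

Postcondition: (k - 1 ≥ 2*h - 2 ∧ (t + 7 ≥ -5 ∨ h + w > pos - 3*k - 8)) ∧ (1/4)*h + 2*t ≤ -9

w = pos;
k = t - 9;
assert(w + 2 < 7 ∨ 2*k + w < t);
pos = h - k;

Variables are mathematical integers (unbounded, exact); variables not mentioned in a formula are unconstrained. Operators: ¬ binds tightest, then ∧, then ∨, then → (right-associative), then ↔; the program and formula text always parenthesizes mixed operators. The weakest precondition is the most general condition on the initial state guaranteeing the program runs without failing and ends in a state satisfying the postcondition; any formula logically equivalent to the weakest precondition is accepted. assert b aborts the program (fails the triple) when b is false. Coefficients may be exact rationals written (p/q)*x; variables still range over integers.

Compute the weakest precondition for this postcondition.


Working backward. After the program, the postcondition (k - 1 ≥ 2*h - 2 ∧ (t + 7 ≥ -5 ∨ h + w > pos - 3*k - 8)) ∧ (1/4)*h + 2*t ≤ -9 must hold; in canonical form it is k ≥ 2*h - 1 ∧ (t ≥ -12 ∨ h + 3*k + w > pos - 8) ∧ (1/4)*h + 2*t ≤ -9.
Before pos := h - k: k ≥ 2*h - 1 ∧ (t ≥ -12 ∨ 4*k + w > -8) ∧ (1/4)*h + 2*t ≤ -9
Before assert w + 2 < 7 ∨ 2*k + w < t: (w < 5 ∨ 2*k + w < t) ∧ k ≥ 2*h - 1 ∧ (t ≥ -12 ∨ 4*k + w > -8) ∧ (1/4)*h + 2*t ≤ -9
Before k := t - 9: (w < 5 ∨ t + w < 18) ∧ t ≥ 2*h + 8 ∧ (t ≥ -12 ∨ 4*t + w > 28) ∧ (1/4)*h + 2*t ≤ -9
Before w := pos: (pos < 5 ∨ pos + t < 18) ∧ t ≥ 2*h + 8 ∧ (t ≥ -12 ∨ pos + 4*t > 28) ∧ (1/4)*h + 2*t ≤ -9
Answer: WP = (pos < 5 ∨ pos + t < 18) ∧ t ≥ 2*h + 8 ∧ (t ≥ -12 ∨ pos + 4*t > 28) ∧ (1/4)*h + 2*t ≤ -9


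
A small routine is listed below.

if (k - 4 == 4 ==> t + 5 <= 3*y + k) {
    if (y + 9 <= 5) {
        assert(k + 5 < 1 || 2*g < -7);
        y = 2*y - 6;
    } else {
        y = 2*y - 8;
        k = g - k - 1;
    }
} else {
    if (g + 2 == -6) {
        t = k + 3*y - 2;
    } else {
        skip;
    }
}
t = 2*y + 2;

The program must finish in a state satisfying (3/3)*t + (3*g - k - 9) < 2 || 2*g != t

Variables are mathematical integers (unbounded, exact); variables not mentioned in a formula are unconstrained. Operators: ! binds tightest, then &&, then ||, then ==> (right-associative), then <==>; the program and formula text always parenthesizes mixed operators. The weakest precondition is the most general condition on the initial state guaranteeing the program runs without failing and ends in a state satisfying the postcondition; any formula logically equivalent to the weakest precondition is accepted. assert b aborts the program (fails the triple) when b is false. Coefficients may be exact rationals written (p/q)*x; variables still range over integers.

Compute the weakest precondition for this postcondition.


Working backward. After the program, the postcondition (3/3)*t + (3*g - k - 9) < 2 || 2*g != t must hold; in canonical form it is 3*g + t < k + 11 || 2*g != t.
Before t := 2*y + 2: 3*g + 2*y < k + 9 || 2*g != 2*y + 2
Then branch requires (y <= -4 ==> ((k < -4 || 2*g < -7) && (3*g + 4*y < k + 21 || 2*g != 4*y - 10))) && ((!(y <= -4)) ==> (2*g + k + 4*y < 24 || 2*g != 4*y - 14)); else branch requires (g == -8 ==> (3*g + 2*y < k + 9 || 2*g != 2*y + 2)) && ((!(g == -8)) ==> (3*g + 2*y < k + 9 || 2*g != 2*y + 2)).
Before the if: ((k == 8 ==> t <= k + 3*y - 5) ==> ((y <= -4 ==> ((k < -4 || 2*g < -7) && (3*g + 4*y < k + 21 || 2*g != 4*y - 10))) && ((!(y <= -4)) ==> (2*g + k + 4*y < 24 || 2*g != 4*y - 14)))) && ((!(k == 8 ==> t <= k + 3*y - 5)) ==> ((g == -8 ==> (3*g + 2*y < k + 9 || 2*g != 2*y + 2)) && ((!(g == -8)) ==> (3*g + 2*y < k + 9 || 2*g != 2*y + 2))))
Answer: WP = ((k == 8 ==> t <= k + 3*y - 5) ==> ((y <= -4 ==> ((k < -4 || 2*g < -7) && (3*g + 4*y < k + 21 || 2*g != 4*y - 10))) && ((!(y <= -4)) ==> (2*g + k + 4*y < 24 || 2*g != 4*y - 14)))) && ((!(k == 8 ==> t <= k + 3*y - 5)) ==> ((g == -8 ==> (3*g + 2*y < k + 9 || 2*g != 2*y + 2)) && ((!(g == -8)) ==> (3*g + 2*y < k + 9 || 2*g != 2*y + 2))))


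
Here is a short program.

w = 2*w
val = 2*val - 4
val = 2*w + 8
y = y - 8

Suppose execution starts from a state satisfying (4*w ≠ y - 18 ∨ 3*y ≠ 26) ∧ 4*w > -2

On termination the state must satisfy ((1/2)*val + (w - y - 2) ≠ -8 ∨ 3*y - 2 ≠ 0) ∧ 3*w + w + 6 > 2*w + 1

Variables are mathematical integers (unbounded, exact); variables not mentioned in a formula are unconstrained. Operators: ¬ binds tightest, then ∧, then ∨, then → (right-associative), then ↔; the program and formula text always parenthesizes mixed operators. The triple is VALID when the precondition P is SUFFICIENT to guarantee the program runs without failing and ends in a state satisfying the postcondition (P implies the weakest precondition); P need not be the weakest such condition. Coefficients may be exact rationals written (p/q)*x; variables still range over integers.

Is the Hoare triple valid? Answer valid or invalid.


Working backward. After the program, the postcondition ((1/2)*val + (w - y - 2) ≠ -8 ∨ 3*y - 2 ≠ 0) ∧ 3*w + w + 6 > 2*w + 1 must hold; in canonical form it is ((1/2)*val + w ≠ y - 6 ∨ 3*y ≠ 2) ∧ 2*w > -5.
Before y := y - 8: ((1/2)*val + w ≠ y - 14 ∨ 3*y ≠ 26) ∧ 2*w > -5
Before val := 2*w + 8: (2*w ≠ y - 18 ∨ 3*y ≠ 26) ∧ 2*w > -5
Before val := 2*val - 4: (2*w ≠ y - 18 ∨ 3*y ≠ 26) ∧ 2*w > -5
Before w := 2*w: (4*w ≠ y - 18 ∨ 3*y ≠ 26) ∧ 4*w > -5
The weakest precondition is (4*w ≠ y - 18 ∨ 3*y ≠ 26) ∧ 4*w > -5.
Check whether (4*w ≠ y - 18 ∨ 3*y ≠ 26) ∧ 4*w > -2 implies it.
Every state satisfying the precondition satisfies the weakest precondition: the implication holds.
Answer: valid


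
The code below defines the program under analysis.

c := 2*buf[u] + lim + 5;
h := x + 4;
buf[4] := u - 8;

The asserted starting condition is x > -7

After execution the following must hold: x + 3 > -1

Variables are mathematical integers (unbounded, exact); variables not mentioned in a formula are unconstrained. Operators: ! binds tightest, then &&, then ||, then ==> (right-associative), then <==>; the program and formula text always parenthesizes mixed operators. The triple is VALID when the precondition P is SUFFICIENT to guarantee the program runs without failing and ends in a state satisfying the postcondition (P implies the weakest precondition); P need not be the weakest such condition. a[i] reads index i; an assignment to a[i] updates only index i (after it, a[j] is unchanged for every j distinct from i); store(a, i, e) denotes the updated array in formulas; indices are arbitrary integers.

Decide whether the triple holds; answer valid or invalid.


Working backward. After the program, the postcondition x + 3 > -1 must hold; in canonical form it is x > -4.
Before buf[4] := u - 8: x > -4
Before h := x + 4: x > -4
Before c := 2*buf[u] + lim + 5: x > -4
The weakest precondition is x > -4.
Check whether x > -7 implies it.
Countermodel: at the initial state x = -6, the precondition holds but the weakest precondition fails.
Answer: invalid


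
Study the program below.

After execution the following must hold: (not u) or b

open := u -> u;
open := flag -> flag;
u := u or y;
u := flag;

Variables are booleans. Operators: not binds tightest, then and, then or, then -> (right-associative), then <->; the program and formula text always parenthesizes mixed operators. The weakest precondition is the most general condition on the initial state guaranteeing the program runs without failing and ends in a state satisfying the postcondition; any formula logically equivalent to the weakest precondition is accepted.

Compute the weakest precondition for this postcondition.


Working backward. After the program, (not u) or b must hold.
Before u := flag: (not flag) or b
Before u := u or y: (not flag) or b
Before open := flag -> flag: (not flag) or b
Before open := u -> u: (not flag) or b
Answer: WP = (not flag) or b


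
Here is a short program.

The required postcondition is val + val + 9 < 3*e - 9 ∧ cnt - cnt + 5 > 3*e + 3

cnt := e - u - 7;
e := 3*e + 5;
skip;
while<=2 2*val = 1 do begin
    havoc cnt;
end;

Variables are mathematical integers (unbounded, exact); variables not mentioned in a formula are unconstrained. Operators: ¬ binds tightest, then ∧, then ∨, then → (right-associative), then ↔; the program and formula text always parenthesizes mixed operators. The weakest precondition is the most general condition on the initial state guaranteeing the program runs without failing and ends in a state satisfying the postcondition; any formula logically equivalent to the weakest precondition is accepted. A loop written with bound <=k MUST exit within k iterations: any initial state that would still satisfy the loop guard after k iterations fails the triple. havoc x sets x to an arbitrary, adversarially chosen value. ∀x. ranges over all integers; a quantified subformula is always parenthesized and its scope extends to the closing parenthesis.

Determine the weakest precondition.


Working backward. After the program, the postcondition val + val + 9 < 3*e - 9 ∧ cnt - cnt + 5 > 3*e + 3 must hold; in canonical form it is 2*val < 3*e - 18 ∧ 3*e < 2.
Before the loop (bound <=2), unroll the exhaustion recursion (WP_0 = exit-now case; WP_j = one more guarded iteration, up to j = 2):
  WP_0: (¬(2*val = 1)) ∧ 2*val < 3*e - 18 ∧ 3*e < 2
  WP_1: (2*val = 1 → ((¬(2*val = 1)) ∧ 2*val < 3*e - 18 ∧ 3*e < 2)) ∧ ((¬(2*val = 1)) → (2*val < 3*e - 18 ∧ 3*e < 2))
  WP_2: (2*val = 1 → ((2*val = 1 → ((¬(2*val = 1)) ∧ 2*val < 3*e - 18 ∧ 3*e < 2)) ∧ ((¬(2*val = 1)) → (2*val < 3*e - 18 ∧ 3*e < 2)))) ∧ ((¬(2*val = 1)) → (2*val < 3*e - 18 ∧ 3*e < 2))
So before the loop: (2*val = 1 → ((2*val = 1 → ((¬(2*val = 1)) ∧ 2*val < 3*e - 18 ∧ 3*e < 2)) ∧ ((¬(2*val = 1)) → (2*val < 3*e - 18 ∧ 3*e < 2)))) ∧ ((¬(2*val = 1)) → (2*val < 3*e - 18 ∧ 3*e < 2))
Before skip: (2*val = 1 → ((2*val = 1 → ((¬(2*val = 1)) ∧ 2*val < 3*e - 18 ∧ 3*e < 2)) ∧ ((¬(2*val = 1)) → (2*val < 3*e - 18 ∧ 3*e < 2)))) ∧ ((¬(2*val = 1)) → (2*val < 3*e - 18 ∧ 3*e < 2))
Before e := 3*e + 5: (2*val = 1 → ((2*val = 1 → ((¬(2*val = 1)) ∧ 2*val < 9*e - 3 ∧ 9*e < -13)) ∧ ((¬(2*val = 1)) → (2*val < 9*e - 3 ∧ 9*e < -13)))) ∧ ((¬(2*val = 1)) → (2*val < 9*e - 3 ∧ 9*e < -13))
Before cnt := e - u - 7: (2*val = 1 → ((2*val = 1 → ((¬(2*val = 1)) ∧ 2*val < 9*e - 3 ∧ 9*e < -13)) ∧ ((¬(2*val = 1)) → (2*val < 9*e - 3 ∧ 9*e < -13)))) ∧ ((¬(2*val = 1)) → (2*val < 9*e - 3 ∧ 9*e < -13))
Answer: WP = (2*val = 1 → ((2*val = 1 → ((¬(2*val = 1)) ∧ 2*val < 9*e - 3 ∧ 9*e < -13)) ∧ ((¬(2*val = 1)) → (2*val < 9*e - 3 ∧ 9*e < -13)))) ∧ ((¬(2*val = 1)) → (2*val < 9*e - 3 ∧ 9*e < -13))


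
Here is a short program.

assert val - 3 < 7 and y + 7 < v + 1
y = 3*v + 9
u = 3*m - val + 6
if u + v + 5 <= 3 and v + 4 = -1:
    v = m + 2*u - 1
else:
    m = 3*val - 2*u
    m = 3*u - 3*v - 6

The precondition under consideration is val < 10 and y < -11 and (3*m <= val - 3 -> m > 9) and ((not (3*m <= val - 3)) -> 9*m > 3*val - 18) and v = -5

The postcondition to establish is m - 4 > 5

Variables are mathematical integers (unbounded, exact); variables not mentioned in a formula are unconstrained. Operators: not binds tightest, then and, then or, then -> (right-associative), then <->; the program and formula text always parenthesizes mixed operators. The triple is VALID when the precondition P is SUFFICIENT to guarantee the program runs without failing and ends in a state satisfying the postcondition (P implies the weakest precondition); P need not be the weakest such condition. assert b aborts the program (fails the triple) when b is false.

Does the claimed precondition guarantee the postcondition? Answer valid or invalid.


Working backward. After the program, the postcondition m - 4 > 5 must hold; in canonical form it is m > 9.
Then branch requires m > 9; else branch requires 3*u > 3*v + 15.
Before the if: ((u + v <= -2 and v = -5) -> m > 9) and ((not (u + v <= -2 and v = -5)) -> 3*u > 3*v + 15)
Before u := 3*m - val + 6: ((3*m + v <= val - 8 and v = -5) -> m > 9) and ((not (3*m + v <= val - 8 and v = -5)) -> 9*m > 3*v + 3*val - 3)
Before y := 3*v + 9: ((3*m + v <= val - 8 and v = -5) -> m > 9) and ((not (3*m + v <= val - 8 and v = -5)) -> 9*m > 3*v + 3*val - 3)
Before assert val - 3 < 7 and y + 7 < v + 1: val < 10 and y < v - 6 and ((3*m + v <= val - 8 and v = -5) -> m > 9) and ((not (3*m + v <= val - 8 and v = -5)) -> 9*m > 3*v + 3*val - 3)
The weakest precondition is val < 10 and y < v - 6 and ((3*m + v <= val - 8 and v = -5) -> m > 9) and ((not (3*m + v <= val - 8 and v = -5)) -> 9*m > 3*v + 3*val - 3).
Check whether val < 10 and y < -11 and (3*m <= val - 3 -> m > 9) and ((not (3*m <= val - 3)) -> 9*m > 3*val - 18) and v = -5 implies it.
Every state satisfying the precondition satisfies the weakest precondition: the implication holds.
Answer: valid


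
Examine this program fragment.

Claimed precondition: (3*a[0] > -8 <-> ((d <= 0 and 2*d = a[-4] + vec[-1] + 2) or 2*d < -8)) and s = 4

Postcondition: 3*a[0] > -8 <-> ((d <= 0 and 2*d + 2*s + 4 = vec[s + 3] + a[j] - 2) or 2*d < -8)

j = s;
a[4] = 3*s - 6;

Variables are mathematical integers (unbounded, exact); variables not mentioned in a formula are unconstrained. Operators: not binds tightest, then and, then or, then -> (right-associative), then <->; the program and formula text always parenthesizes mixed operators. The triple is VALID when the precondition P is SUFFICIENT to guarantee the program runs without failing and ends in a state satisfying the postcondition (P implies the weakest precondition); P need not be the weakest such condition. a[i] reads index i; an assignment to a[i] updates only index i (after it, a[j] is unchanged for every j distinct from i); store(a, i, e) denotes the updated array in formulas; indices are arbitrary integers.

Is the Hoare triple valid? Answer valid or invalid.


Working backward. After the program, the postcondition 3*a[0] > -8 <-> ((d <= 0 and 2*d + 2*s + 4 = vec[s + 3] + a[j] - 2) or 2*d < -8) must hold; in canonical form it is 3*a[0] > -8 <-> ((d <= 0 and 2*d + 2*s = a[j] + vec[s + 3] - 6) or 2*d < -8).
Before a[4] := 3*s - 6: 3*a[0] > -8 <-> ((d <= 0 and 2*d + 2*s = vec[s + 3] + store(a, 4, 3*s - 6)[j] - 6) or 2*d < -8)
Before j := s: 3*a[0] > -8 <-> ((d <= 0 and 2*d + 2*s = vec[s + 3] + store(a, 4, 3*s - 6)[s] - 6) or 2*d < -8)
The weakest precondition is 3*a[0] > -8 <-> ((d <= 0 and 2*d + 2*s = vec[s + 3] + store(a, 4, 3*s - 6)[s] - 6) or 2*d < -8).
Check whether (3*a[0] > -8 <-> ((d <= 0 and 2*d = a[-4] + vec[-1] + 2) or 2*d < -8)) and s = 4 implies it.
Countermodel: at the initial state a = {[-4] = 6516, [-1] = -3, [0] = -3, [4] = -3, [7] = -3, elsewhere -3}, d = 0, s = 4, vec = {[-4] = 8, [-1] = -6519, [0] = 8, [4] = 8, [7] = 8, elsewhere 8}, the precondition holds but the weakest precondition fails.
Answer: invalid


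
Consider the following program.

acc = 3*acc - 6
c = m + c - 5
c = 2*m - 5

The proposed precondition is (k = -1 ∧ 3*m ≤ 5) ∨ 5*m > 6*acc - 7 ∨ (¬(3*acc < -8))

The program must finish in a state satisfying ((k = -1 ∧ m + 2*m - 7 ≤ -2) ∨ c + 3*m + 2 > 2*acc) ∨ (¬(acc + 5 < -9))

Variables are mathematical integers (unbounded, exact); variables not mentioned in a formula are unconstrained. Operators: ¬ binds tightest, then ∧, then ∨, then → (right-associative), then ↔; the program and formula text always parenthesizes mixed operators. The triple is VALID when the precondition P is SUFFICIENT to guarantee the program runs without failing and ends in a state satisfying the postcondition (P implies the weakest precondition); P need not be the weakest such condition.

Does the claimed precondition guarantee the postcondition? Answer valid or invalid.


Working backward. After the program, the postcondition ((k = -1 ∧ m + 2*m - 7 ≤ -2) ∨ c + 3*m + 2 > 2*acc) ∨ (¬(acc + 5 < -9)) must hold; in canonical form it is (k = -1 ∧ 3*m ≤ 5) ∨ c + 3*m > 2*acc - 2 ∨ (¬(acc < -14)).
Before c := 2*m - 5: (k = -1 ∧ 3*m ≤ 5) ∨ 5*m > 2*acc + 3 ∨ (¬(acc < -14))
Before c := m + c - 5: (k = -1 ∧ 3*m ≤ 5) ∨ 5*m > 2*acc + 3 ∨ (¬(acc < -14))
Before acc := 3*acc - 6: (k = -1 ∧ 3*m ≤ 5) ∨ 5*m > 6*acc - 9 ∨ (¬(3*acc < -8))
The weakest precondition is (k = -1 ∧ 3*m ≤ 5) ∨ 5*m > 6*acc - 9 ∨ (¬(3*acc < -8)).
Check whether (k = -1 ∧ 3*m ≤ 5) ∨ 5*m > 6*acc - 7 ∨ (¬(3*acc < -8)) implies it.
Every state satisfying the precondition satisfies the weakest precondition: the implication holds.
Answer: valid


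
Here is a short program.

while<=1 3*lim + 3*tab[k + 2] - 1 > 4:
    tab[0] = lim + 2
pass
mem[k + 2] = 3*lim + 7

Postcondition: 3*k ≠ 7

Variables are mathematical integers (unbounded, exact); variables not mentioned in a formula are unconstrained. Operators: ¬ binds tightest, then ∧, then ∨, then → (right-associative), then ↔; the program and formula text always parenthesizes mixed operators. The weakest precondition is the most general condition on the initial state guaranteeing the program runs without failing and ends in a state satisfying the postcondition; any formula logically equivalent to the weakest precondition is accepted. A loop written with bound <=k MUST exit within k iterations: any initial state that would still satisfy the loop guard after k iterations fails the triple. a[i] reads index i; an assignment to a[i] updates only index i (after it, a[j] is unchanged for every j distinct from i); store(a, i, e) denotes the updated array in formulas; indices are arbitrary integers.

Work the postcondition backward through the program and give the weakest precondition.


Working backward. After the program, 3*k ≠ 7 must hold.
Before mem[k + 2] := 3*lim + 7: 3*k ≠ 7
Before skip: 3*k ≠ 7
Before the loop (bound <=1), unroll the exhaustion recursion (WP_0 = exit-now case; WP_j = one more guarded iteration, up to j = 1):
  WP_0: (¬(3*tab[k + 2] + 3*lim > 5)) ∧ 3*k ≠ 7
  WP_1: (3*tab[k + 2] + 3*lim > 5 → ((¬(3*store(tab, 0, lim + 2)[k + 2] + 3*lim > 5)) ∧ 3*k ≠ 7)) ∧ ((¬(3*tab[k + 2] + 3*lim > 5)) → 3*k ≠ 7)
So before the loop: (3*tab[k + 2] + 3*lim > 5 → ((¬(3*store(tab, 0, lim + 2)[k + 2] + 3*lim > 5)) ∧ 3*k ≠ 7)) ∧ ((¬(3*tab[k + 2] + 3*lim > 5)) → 3*k ≠ 7)
Answer: WP = (3*tab[k + 2] + 3*lim > 5 → ((¬(3*store(tab, 0, lim + 2)[k + 2] + 3*lim > 5)) ∧ 3*k ≠ 7)) ∧ ((¬(3*tab[k + 2] + 3*lim > 5)) → 3*k ≠ 7)


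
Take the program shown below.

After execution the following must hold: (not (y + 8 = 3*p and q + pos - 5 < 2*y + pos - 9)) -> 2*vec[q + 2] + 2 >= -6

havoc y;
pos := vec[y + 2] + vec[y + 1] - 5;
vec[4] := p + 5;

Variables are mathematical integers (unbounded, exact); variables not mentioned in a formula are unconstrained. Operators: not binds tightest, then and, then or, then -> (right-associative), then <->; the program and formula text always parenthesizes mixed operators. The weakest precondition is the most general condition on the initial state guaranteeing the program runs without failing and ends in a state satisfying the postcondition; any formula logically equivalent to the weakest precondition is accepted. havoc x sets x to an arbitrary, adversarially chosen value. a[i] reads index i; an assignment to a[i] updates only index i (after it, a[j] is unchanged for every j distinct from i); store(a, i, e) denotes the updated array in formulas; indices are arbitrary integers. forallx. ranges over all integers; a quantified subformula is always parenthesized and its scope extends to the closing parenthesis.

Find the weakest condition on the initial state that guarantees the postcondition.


Working backward. After the program, the postcondition (not (y + 8 = 3*p and q + pos - 5 < 2*y + pos - 9)) -> 2*vec[q + 2] + 2 >= -6 must hold; in canonical form it is (not (y = 3*p - 8 and q < 2*y - 4)) -> 2*vec[q + 2] >= -8.
Before vec[4] := p + 5: (not (y = 3*p - 8 and q < 2*y - 4)) -> 2*store(vec, 4, p + 5)[q + 2] >= -8
Before pos := vec[y + 2] + vec[y + 1] - 5: (not (y = 3*p - 8 and q < 2*y - 4)) -> 2*store(vec, 4, p + 5)[q + 2] >= -8
Before havoc y: forall y_1. ((not (y_1 = 3*p - 8 and q < 2*y_1 - 4)) -> 2*store(vec, 4, p + 5)[q + 2] >= -8)
Answer: WP = forall y_1. ((not (y_1 = 3*p - 8 and q < 2*y_1 - 4)) -> 2*store(vec, 4, p + 5)[q + 2] >= -8)


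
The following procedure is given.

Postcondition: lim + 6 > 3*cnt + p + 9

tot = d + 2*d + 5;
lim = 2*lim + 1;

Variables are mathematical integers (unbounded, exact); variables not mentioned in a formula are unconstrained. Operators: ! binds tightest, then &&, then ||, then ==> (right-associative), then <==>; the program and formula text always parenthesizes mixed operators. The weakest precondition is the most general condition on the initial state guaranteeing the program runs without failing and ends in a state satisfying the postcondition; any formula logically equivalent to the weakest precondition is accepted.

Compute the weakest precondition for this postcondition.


Working backward. After the program, the postcondition lim + 6 > 3*cnt + p + 9 must hold; in canonical form it is lim > 3*cnt + p + 3.
Before lim := 2*lim + 1: 2*lim > 3*cnt + p + 2
Before tot := d + 2*d + 5: 2*lim > 3*cnt + p + 2
Answer: WP = 2*lim > 3*cnt + p + 2


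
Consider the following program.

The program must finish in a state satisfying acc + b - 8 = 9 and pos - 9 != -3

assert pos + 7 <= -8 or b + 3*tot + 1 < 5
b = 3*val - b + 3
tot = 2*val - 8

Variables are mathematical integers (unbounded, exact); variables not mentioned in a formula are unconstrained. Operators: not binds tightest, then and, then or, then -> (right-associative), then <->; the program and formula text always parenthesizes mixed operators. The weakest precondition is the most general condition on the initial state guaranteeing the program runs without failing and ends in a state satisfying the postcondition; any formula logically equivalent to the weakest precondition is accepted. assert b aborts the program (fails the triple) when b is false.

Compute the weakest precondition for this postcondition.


Working backward. After the program, the postcondition acc + b - 8 = 9 and pos - 9 != -3 must hold; in canonical form it is acc + b = 17 and pos != 6.
Before tot := 2*val - 8: acc + b = 17 and pos != 6
Before b := 3*val - b + 3: acc + 3*val = b + 14 and pos != 6
Before assert pos + 7 <= -8 or b + 3*tot + 1 < 5: (pos <= -15 or b + 3*tot < 4) and acc + 3*val = b + 14 and pos != 6
Answer: WP = (pos <= -15 or b + 3*tot < 4) and acc + 3*val = b + 14 and pos != 6


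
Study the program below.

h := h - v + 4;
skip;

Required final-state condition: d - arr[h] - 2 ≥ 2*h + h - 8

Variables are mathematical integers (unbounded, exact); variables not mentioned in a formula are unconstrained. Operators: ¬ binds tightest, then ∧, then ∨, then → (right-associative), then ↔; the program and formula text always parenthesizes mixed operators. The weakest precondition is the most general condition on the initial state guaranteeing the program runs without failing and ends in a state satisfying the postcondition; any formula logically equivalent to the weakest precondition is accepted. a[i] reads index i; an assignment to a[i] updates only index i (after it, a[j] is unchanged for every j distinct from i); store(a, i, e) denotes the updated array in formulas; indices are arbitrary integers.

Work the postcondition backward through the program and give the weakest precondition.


Working backward. After the program, the postcondition d - arr[h] - 2 ≥ 2*h + h - 8 must hold; in canonical form it is d ≥ arr[h] + 3*h - 6.
Before skip: d ≥ arr[h] + 3*h - 6
Before h := h - v + 4: d + 3*v ≥ arr[h - v + 4] + 3*h + 6
Answer: WP = d + 3*v ≥ arr[h - v + 4] + 3*h + 6


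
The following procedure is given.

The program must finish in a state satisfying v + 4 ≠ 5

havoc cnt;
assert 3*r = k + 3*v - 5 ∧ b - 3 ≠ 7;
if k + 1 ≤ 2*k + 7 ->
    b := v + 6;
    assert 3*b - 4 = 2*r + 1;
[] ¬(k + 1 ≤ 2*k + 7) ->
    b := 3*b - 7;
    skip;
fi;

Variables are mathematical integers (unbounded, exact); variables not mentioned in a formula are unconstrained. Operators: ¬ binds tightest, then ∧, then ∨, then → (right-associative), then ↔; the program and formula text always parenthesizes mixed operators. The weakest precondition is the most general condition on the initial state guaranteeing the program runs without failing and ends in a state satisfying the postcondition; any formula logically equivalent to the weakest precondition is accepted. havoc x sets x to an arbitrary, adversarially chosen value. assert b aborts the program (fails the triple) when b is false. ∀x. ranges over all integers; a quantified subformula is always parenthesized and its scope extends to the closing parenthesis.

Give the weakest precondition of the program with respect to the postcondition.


Working backward. After the program, the postcondition v + 4 ≠ 5 must hold; in canonical form it is v ≠ 1.
Then branch requires 3*v = 2*r - 13 ∧ v ≠ 1; else branch requires v ≠ 1.
Before the if: (k ≥ -6 → (3*v = 2*r - 13 ∧ v ≠ 1)) ∧ ((¬(k ≥ -6)) → v ≠ 1)
Before assert 3*r = k + 3*v - 5 ∧ b - 3 ≠ 7: 3*r = k + 3*v - 5 ∧ b ≠ 10 ∧ (k ≥ -6 → (3*v = 2*r - 13 ∧ v ≠ 1)) ∧ ((¬(k ≥ -6)) → v ≠ 1)
Before havoc cnt: 3*r = k + 3*v - 5 ∧ b ≠ 10 ∧ (k ≥ -6 → (3*v = 2*r - 13 ∧ v ≠ 1)) ∧ ((¬(k ≥ -6)) → v ≠ 1)
Answer: WP = 3*r = k + 3*v - 5 ∧ b ≠ 10 ∧ (k ≥ -6 → (3*v = 2*r - 13 ∧ v ≠ 1)) ∧ ((¬(k ≥ -6)) → v ≠ 1)


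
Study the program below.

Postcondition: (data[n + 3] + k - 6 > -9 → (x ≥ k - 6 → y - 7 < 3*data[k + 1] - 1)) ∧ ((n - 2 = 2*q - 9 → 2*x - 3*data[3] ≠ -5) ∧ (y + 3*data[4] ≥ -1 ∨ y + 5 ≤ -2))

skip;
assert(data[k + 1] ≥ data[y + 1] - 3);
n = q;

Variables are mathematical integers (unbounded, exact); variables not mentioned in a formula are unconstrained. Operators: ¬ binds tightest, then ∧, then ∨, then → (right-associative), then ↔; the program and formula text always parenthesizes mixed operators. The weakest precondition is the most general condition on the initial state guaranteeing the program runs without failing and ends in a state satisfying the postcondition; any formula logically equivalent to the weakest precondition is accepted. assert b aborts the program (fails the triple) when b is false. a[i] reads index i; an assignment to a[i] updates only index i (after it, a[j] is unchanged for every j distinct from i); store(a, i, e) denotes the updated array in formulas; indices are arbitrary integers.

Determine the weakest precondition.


Working backward. After the program, the postcondition (data[n + 3] + k - 6 > -9 → (x ≥ k - 6 → y - 7 < 3*data[k + 1] - 1)) ∧ ((n - 2 = 2*q - 9 → 2*x - 3*data[3] ≠ -5) ∧ (y + 3*data[4] ≥ -1 ∨ y + 5 ≤ -2)) must hold; in canonical form it is (data[n + 3] + k > -3 → (x ≥ k - 6 → y < 3*data[k + 1] + 6)) ∧ (n = 2*q - 7 → 2*x ≠ 3*data[3] - 5) ∧ (3*data[4] + y ≥ -1 ∨ y ≤ -7).
Before n := q: (data[q + 3] + k > -3 → (x ≥ k - 6 → y < 3*data[k + 1] + 6)) ∧ (q = 7 → 2*x ≠ 3*data[3] - 5) ∧ (3*data[4] + y ≥ -1 ∨ y ≤ -7)
Before assert data[k + 1] ≥ data[y + 1] - 3: data[k + 1] ≥ data[y + 1] - 3 ∧ (data[q + 3] + k > -3 → (x ≥ k - 6 → y < 3*data[k + 1] + 6)) ∧ (q = 7 → 2*x ≠ 3*data[3] - 5) ∧ (3*data[4] + y ≥ -1 ∨ y ≤ -7)
Before skip: data[k + 1] ≥ data[y + 1] - 3 ∧ (data[q + 3] + k > -3 → (x ≥ k - 6 → y < 3*data[k + 1] + 6)) ∧ (q = 7 → 2*x ≠ 3*data[3] - 5) ∧ (3*data[4] + y ≥ -1 ∨ y ≤ -7)
Answer: WP = data[k + 1] ≥ data[y + 1] - 3 ∧ (data[q + 3] + k > -3 → (x ≥ k - 6 → y < 3*data[k + 1] + 6)) ∧ (q = 7 → 2*x ≠ 3*data[3] - 5) ∧ (3*data[4] + y ≥ -1 ∨ y ≤ -7)


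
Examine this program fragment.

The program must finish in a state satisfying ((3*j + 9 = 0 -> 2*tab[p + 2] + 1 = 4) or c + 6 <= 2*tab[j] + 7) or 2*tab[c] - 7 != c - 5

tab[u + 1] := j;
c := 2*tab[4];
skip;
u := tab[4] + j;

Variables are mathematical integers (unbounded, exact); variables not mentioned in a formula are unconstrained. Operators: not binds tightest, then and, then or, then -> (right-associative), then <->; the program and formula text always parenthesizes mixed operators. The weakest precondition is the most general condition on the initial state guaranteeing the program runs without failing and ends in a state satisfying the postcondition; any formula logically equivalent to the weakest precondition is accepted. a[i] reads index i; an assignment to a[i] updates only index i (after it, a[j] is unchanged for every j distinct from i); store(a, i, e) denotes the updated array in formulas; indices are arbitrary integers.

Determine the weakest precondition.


Working backward. After the program, the postcondition ((3*j + 9 = 0 -> 2*tab[p + 2] + 1 = 4) or c + 6 <= 2*tab[j] + 7) or 2*tab[c] - 7 != c - 5 must hold; in canonical form it is (3*j = -9 -> 2*tab[p + 2] = 3) or c <= 2*tab[j] + 1 or 2*tab[c] != c + 2.
Before u := tab[4] + j: (3*j = -9 -> 2*tab[p + 2] = 3) or c <= 2*tab[j] + 1 or 2*tab[c] != c + 2
Before skip: (3*j = -9 -> 2*tab[p + 2] = 3) or c <= 2*tab[j] + 1 or 2*tab[c] != c + 2
Before c := 2*tab[4]: (3*j = -9 -> 2*tab[p + 2] = 3) or 2*tab[4] <= 2*tab[j] + 1 or 2*tab[2*tab[4]] != 2*tab[4] + 2
Before tab[u + 1] := j: (3*j = -9 -> 2*store(tab, u + 1, j)[p + 2] = 3) or 2*store(tab, u + 1, j)[4] <= 2*store(tab, u + 1, j)[j] + 1 or 2*store(tab, u + 1, j)[2*store(tab, u + 1, j)[4]] != 2*store(tab, u + 1, j)[4] + 2
Answer: WP = (3*j = -9 -> 2*store(tab, u + 1, j)[p + 2] = 3) or 2*store(tab, u + 1, j)[4] <= 2*store(tab, u + 1, j)[j] + 1 or 2*store(tab, u + 1, j)[2*store(tab, u + 1, j)[4]] != 2*store(tab, u + 1, j)[4] + 2


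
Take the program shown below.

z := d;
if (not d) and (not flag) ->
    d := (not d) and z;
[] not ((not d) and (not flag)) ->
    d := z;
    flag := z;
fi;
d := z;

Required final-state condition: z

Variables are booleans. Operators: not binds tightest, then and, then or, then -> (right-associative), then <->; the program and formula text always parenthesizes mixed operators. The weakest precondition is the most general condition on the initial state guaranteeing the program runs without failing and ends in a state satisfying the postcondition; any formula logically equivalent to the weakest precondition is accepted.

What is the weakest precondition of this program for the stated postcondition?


Working backward. After the program, z must hold.
Before d := z: z
Then branch requires z; else branch requires z.
Before the if: (((not d) and (not flag)) -> z) and ((not ((not d) and (not flag))) -> z)
Before z := d: (((not d) and (not flag)) -> d) and ((not ((not d) and (not flag))) -> d)
Answer: WP = (((not d) and (not flag)) -> d) and ((not ((not d) and (not flag))) -> d)


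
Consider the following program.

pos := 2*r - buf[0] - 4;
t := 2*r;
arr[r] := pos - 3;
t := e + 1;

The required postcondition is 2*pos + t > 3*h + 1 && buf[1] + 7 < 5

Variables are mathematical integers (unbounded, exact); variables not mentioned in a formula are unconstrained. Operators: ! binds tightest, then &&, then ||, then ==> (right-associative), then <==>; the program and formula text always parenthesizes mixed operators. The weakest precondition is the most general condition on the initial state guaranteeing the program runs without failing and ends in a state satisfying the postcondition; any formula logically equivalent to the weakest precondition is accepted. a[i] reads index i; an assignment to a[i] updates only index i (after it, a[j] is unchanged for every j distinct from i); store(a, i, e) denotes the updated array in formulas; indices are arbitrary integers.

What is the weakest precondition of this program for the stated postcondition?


Working backward. After the program, the postcondition 2*pos + t > 3*h + 1 && buf[1] + 7 < 5 must hold; in canonical form it is 2*pos + t > 3*h + 1 && buf[1] < -2.
Before t := e + 1: e + 2*pos > 3*h && buf[1] < -2
Before arr[r] := pos - 3: e + 2*pos > 3*h && buf[1] < -2
Before t := 2*r: e + 2*pos > 3*h && buf[1] < -2
Before pos := 2*r - buf[0] - 4: e + 4*r > 2*buf[0] + 3*h + 8 && buf[1] < -2
Answer: WP = e + 4*r > 2*buf[0] + 3*h + 8 && buf[1] < -2
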